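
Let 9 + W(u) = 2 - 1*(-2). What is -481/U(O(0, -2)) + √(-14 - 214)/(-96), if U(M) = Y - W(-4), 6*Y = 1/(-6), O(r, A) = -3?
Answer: -17316/179 - I*√57/48 ≈ -96.737 - 0.15729*I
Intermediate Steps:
W(u) = -5 (W(u) = -9 + (2 - 1*(-2)) = -9 + (2 + 2) = -9 + 4 = -5)
Y = -1/36 (Y = (⅙)/(-6) = (⅙)*(-⅙) = -1/36 ≈ -0.027778)
U(M) = 179/36 (U(M) = -1/36 - 1*(-5) = -1/36 + 5 = 179/36)
-481/U(O(0, -2)) + √(-14 - 214)/(-96) = -481/179/36 + √(-14 - 214)/(-96) = -481*36/179 + √(-228)*(-1/96) = -17316/179 + (2*I*√57)*(-1/96) = -17316/179 - I*√57/48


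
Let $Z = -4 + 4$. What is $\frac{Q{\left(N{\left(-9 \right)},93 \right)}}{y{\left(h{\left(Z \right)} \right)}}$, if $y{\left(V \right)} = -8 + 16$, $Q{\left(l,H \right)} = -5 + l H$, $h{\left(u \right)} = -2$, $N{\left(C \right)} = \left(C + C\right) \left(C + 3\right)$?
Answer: $\frac{10039}{8} \approx 1254.9$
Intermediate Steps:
$N{\left(C \right)} = 2 C \left(3 + C\right)$
$Z = 0$
$Q{\left(l,H \right)} = -5 + H l$
$y{\left(V \right)} = 8$
$\frac{Q{\left(N{\left(-9 \right)},93 \right)}}{y{\left(h{\left(Z \right)} \right)}} = \frac{-5 + 93 \cdot 2 \left(-9\right) \left(3 - 9\right)}{8} = \left(-5 + 93 \cdot 2 \left(-9\right) \left(-6\right)\right) \frac{1}{8} = \left(-5 + 93 \cdot 108\right) \frac{1}{8} = \left(-5 + 10044\right) \frac{1}{8} = 10039 \cdot \frac{1}{8} = \frac{10039}{8}$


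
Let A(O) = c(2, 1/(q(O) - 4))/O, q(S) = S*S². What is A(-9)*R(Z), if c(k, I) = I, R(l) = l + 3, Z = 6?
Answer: 1/733 ≈ 0.0013643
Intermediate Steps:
q(S) = S³
R(l) = 3 + l
A(O) = 1/(O*(-4 + O³)) (A(O) = 1/((O³ - 4)*O) = 1/((-4 + O³)*O) = 1/(O*(-4 + O³)))
A(-9)*R(Z) = (1/((-9)*(-4 + (-9)³)))*(3 + 6) = -1/(9*(-4 - 729))*9 = -⅑/(-733)*9 = -⅑*(-1/733)*9 = (1/6597)*9 = 1/733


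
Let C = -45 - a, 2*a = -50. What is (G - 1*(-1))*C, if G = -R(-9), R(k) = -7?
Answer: -160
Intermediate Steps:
a = -25 (a = (1/2)*(-50) = -25)
C = -20 (C = -45 - 1*(-25) = -45 + 25 = -20)
G = 7 (G = -1*(-7) = 7)
(G - 1*(-1))*C = (7 - 1*(-1))*(-20) = (7 + 1)*(-20) = 8*(-20) = -160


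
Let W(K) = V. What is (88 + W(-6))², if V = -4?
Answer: 7056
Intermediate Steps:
W(K) = -4
(88 + W(-6))² = (88 - 4)² = 84² = 7056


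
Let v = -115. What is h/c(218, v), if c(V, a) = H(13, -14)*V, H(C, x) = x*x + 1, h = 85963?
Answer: 85963/42946 ≈ 2.0017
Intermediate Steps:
H(C, x) = 1 + x**2 (H(C, x) = x**2 + 1 = 1 + x**2)
c(V, a) = 197*V (c(V, a) = (1 + (-14)**2)*V = (1 + 196)*V = 197*V)
h/c(218, v) = 85963/((197*218)) = 85963/42946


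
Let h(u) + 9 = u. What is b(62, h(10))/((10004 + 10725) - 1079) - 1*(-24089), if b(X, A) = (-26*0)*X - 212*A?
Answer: 236674319/9825 ≈ 24089.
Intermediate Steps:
h(u) = -9 + u
b(X, A) = -212*A (b(X, A) = 0*X - 212*A = 0 - 212*A = -212*A)
b(62, h(10))/((10004 + 10725) - 1079) - 1*(-24089) = (-212*(-9 + 10))/((10004 + 10725) - 1079) - 1*(-24089) = (-212*1)/(20729 - 1079) + 24089 = -212/19650 + 24089 = -212*1/19650 + 24089 = -106/9825 + 24089 = 236674319/9825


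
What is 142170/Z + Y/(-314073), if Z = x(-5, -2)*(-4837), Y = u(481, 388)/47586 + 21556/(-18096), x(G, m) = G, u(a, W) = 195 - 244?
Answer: 2179726749171119/370800150429852 ≈ 5.8784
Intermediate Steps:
u(a, W) = -49
Y = -2037005/1708564 (Y = -49/47586 + 21556/(-18096) = -49*1/47586 + 21556*(-1/18096) = -7/6798 - 5389/4524 = -2037005/1708564 ≈ -1.1922)
Z = 24185 (Z = -5*(-4837) = 24185)
142170/Z + Y/(-314073) = 142170/24185 - 2037005/1708564/(-314073) = 142170*(1/24185) - 2037005/1708564*(-1/314073) = 4062/691 + 2037005/536613821172 = 2179726749171119/370800150429852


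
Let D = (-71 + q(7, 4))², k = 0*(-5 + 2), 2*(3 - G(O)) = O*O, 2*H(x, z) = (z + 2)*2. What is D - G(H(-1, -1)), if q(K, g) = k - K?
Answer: 12163/2 ≈ 6081.5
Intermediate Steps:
H(x, z) = 2 + z (H(x, z) = ((z + 2)*2)/2 = ((2 + z)*2)/2 = (4 + 2*z)/2 = 2 + z)
G(O) = 3 - O²/2 (G(O) = 3 - O*O/2 = 3 - O²/2)
k = 0 (k = 0*(-3) = 0)
q(K, g) = -K (q(K, g) = 0 - K = -K)
D = 6084 (D = (-71 - 1*7)² = (-71 - 7)² = (-78)² = 6084)
D - G(H(-1, -1)) = 6084 - (3 - (2 - 1)²/2) = 6084 - (3 - ½*1²) = 6084 - (3 - ½*1) = 6084 - (3 - ½) = 6084 - 1*5/2 = 6084 - 5/2 = 12163/2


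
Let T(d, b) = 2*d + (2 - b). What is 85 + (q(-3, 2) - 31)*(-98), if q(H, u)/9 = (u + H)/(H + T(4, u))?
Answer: 16497/5 ≈ 3299.4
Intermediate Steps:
T(d, b) = 2 - b + 2*d
q(H, u) = 9*(H + u)/(10 + H - u) (q(H, u) = 9*((u + H)/(H + (2 - u + 2*4))) = 9*((H + u)/(H + (2 - u + 8))) = 9*((H + u)/(H + (10 - u))) = 9*((H + u)/(10 + H - u)) = 9*(H + u)/(10 + H - u))
85 + (q(-3, 2) - 31)*(-98) = 85 + (9*(-3 + 2)/(10 - 3 - 1*2) - 31)*(-98) = 85 + (9*(-1)/(10 - 3 - 2) - 31)*(-98) = 85 + (9*(-1)/5 - 31)*(-98) = 85 + (9*(⅕)*(-1) - 31)*(-98) = 85 + (-9/5 - 31)*(-98) = 85 - 164/5*(-98) = 85 + 16072/5 = 16497/5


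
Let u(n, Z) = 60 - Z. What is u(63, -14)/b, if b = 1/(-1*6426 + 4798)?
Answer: -120472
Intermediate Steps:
b = -1/1628 (b = 1/(-6426 + 4798) = 1/(-1628) = -1/1628 ≈ -0.00061425)
u(63, -14)/b = (60 - 1*(-14))/(-1/1628) = (60 + 14)*(-1628) = 74*(-1628) = -120472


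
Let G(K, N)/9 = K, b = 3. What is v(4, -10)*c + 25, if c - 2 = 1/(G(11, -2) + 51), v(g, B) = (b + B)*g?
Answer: -2339/75 ≈ -31.187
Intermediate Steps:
v(g, B) = g*(3 + B) (v(g, B) = (3 + B)*g = g*(3 + B))
G(K, N) = 9*K
c = 301/150 (c = 2 + 1/(9*11 + 51) = 2 + 1/(99 + 51) = 2 + 1/150 = 301/150 ≈ 2.0067)
v(4, -10)*c + 25 = (4*(3 - 10))*(301/150) + 25 = (4*(-7))*(301/150) + 25 = -28*301/150 + 25 = -4214/75 + 25 = -2339/75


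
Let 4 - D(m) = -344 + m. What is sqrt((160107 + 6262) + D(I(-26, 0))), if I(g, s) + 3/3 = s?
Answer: sqrt(166718) ≈ 408.31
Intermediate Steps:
I(g, s) = -1 + s
D(m) = 348 - m (D(m) = 4 - (-344 + m) = 4 + (344 - m) = 348 - m)
sqrt((160107 + 6262) + D(I(-26, 0))) = sqrt((160107 + 6262) + (348 - (-1 + 0))) = sqrt(166369 + (348 - 1*(-1))) = sqrt(166369 + (348 + 1)) = sqrt(166369 + 349) = sqrt(166718)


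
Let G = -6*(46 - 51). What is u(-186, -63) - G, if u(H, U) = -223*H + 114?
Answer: 41562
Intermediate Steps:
G = 30 (G = -6*(-5) = 30)
u(H, U) = 114 - 223*H
u(-186, -63) - G = (114 - 223*(-186)) - 1*30 = (114 + 41478) - 30 = 41592 - 30 = 41562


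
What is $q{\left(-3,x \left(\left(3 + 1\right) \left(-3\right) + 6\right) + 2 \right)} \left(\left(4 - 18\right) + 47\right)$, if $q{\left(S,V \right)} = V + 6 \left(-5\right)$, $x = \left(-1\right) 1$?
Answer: $-726$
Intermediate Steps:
$x = -1$
$q{\left(S,V \right)} = -30 + V$ ($q{\left(S,V \right)} = V - 30 = -30 + V$)
$q{\left(-3,x \left(\left(3 + 1\right) \left(-3\right) + 6\right) + 2 \right)} \left(\left(4 - 18\right) + 47\right) = \left(-30 - \left(4 + \left(3 + 1\right) \left(-3\right)\right)\right) \left(\left(4 - 18\right) + 47\right) = \left(-30 + \left(- (4 \left(-3\right) + 6) + 2\right)\right) \left(\left(4 - 18\right) + 47\right) = \left(-30 + \left(- (-12 + 6) + 2\right)\right) \left(-14 + 47\right) = \left(-30 + \left(\left(-1\right) \left(-6\right) + 2\right)\right) 33 = \left(-30 + \left(6 + 2\right)\right) 33 = \left(-30 + 8\right) 33 = \left(-22\right) 33 = -726$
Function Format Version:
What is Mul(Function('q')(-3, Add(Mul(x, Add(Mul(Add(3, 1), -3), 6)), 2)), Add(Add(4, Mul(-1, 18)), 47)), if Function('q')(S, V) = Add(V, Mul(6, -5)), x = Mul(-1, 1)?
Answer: -726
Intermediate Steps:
x = -1
Function('q')(S, V) = Add(-30, V) (Function('q')(S, V) = Add(V, -30) = Add(-30, V))
Mul(Function('q')(-3, Add(Mul(x, Add(Mul(Add(3, 1), -3), 6)), 2)), Add(Add(4, Mul(-1, 18)), 47)) = Mul(Add(-30, Add(Mul(-1, Add(Mul(Add(3, 1), -3), 6)), 2)), Add(Add(4, Mul(-1, 18)), 47)) = Mul(Add(-30, Add(Mul(-1, Add(Mul(4, -3), 6)), 2)), Add(Add(4, -18), 47)) = Mul(Add(-30, Add(Mul(-1, Add(-12, 6)), 2)), Add(-14, 47)) = Mul(Add(-30, Add(Mul(-1, -6), 2)), 33) = Mul(Add(-30, Add(6, 2)), 33) = Mul(Add(-30, 8), 33) = Mul(-22, 33) = -726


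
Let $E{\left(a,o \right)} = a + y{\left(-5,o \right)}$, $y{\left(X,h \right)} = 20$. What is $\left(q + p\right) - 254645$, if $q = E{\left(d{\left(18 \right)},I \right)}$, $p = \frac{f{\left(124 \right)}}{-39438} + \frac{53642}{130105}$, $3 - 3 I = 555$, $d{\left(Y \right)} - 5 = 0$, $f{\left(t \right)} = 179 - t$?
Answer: $- \frac{1306473733296379}{5131080990} \approx -2.5462 \cdot 10^{5}$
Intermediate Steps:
$d{\left(Y \right)} = 5$ ($d{\left(Y \right)} = 5 + 0 = 5$)
$I = -184$ ($I = 1 - 185 = -184$)
$p = \frac{2108377421}{5131080990}$ ($p = \frac{179 - 124}{-39438} + \frac{53642}{130105} = \left(179 - 124\right) \left(- \frac{1}{39438}\right) + 53642 \cdot \frac{1}{130105} = 55 \left(- \frac{1}{39438}\right) + \frac{53642}{130105} = - \frac{55}{39438} + \frac{53642}{130105} = \frac{2108377421}{5131080990} \approx 0.4109$)
$E{\left(a,o \right)} = 20 + a$ ($E{\left(a,o \right)} = a + 20 = 20 + a$)
$q = 25$ ($q = 20 + 5 = 25$)
$\left(q + p\right) - 254645 = \left(25 + \frac{2108377421}{5131080990}\right) - 254645 = \frac{130385402171}{5131080990} - 254645 = - \frac{1306473733296379}{5131080990}$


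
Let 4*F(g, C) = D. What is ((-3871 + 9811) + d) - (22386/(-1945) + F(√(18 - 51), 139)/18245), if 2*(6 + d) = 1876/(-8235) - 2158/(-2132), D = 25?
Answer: 27801277959365/4675704534 ≈ 5945.9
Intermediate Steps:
F(g, C) = 25/4 (F(g, C) = (¼)*25 = 25/4)
d = -7573567/1350540 (d = -6 + (1876/(-8235) - 2158/(-2132))/2 = -6 + (1876*(-1/8235) - 2158*(-1/2132))/2 = -6 + (-1876/8235 + 83/82)/2 = -6 + (½)*(529673/675270) = -6 + 529673/1350540 = -7573567/1350540 ≈ -5.6078)
((-3871 + 9811) + d) - (22386/(-1945) + F(√(18 - 51), 139)/18245) = ((-3871 + 9811) - 7573567/1350540) - (22386/(-1945) + (25/4)/18245) = (5940 - 7573567/1350540) - (22386*(-1/1945) + (25/4)*(1/18245)) = 8014634033/1350540 - (-22386/1945 + 5/14596) = 8014634033/1350540 - 1*(-326736331/28389220) = 8014634033/1350540 + 326736331/28389220 = 27801277959365/4675704534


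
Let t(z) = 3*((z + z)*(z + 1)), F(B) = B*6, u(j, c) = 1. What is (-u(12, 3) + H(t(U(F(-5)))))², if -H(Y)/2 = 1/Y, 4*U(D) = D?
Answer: 346921/342225 ≈ 1.0137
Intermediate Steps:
F(B) = 6*B
U(D) = D/4
t(z) = 6*z*(1 + z) (t(z) = 3*((2*z)*(1 + z)) = 3*(2*z*(1 + z)) = 6*z*(1 + z))
H(Y) = -2/Y
(-u(12, 3) + H(t(U(F(-5)))))² = (-1*1 - 2*(-1/(45*(1 + (6*(-5))/4))))² = (-1 - 2*(-1/(45*(1 + (¼)*(-30)))))² = (-1 - 2*(-1/(45*(1 - 15/2))))² = (-1 - 2/(6*(-15/2)*(-13/2)))² = (-1 - 2/585/2)² = (-1 - 2*2/585)² = (-1 - 4/585)² = (-589/585)² = 346921/342225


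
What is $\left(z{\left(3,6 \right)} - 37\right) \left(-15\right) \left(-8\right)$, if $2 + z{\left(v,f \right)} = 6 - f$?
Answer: $-4680$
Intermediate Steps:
$z{\left(v,f \right)} = 4 - f$ ($z{\left(v,f \right)} = -2 - \left(-6 + f\right) = 4 - f$)
$\left(z{\left(3,6 \right)} - 37\right) \left(-15\right) \left(-8\right) = \left(\left(4 - 6\right) - 37\right) \left(-15\right) \left(-8\right) = \left(-2 - 37\right) \left(-15\right) \left(-8\right) = \left(-39\right) \left(-15\right) \left(-8\right) = 585 \left(-8\right) = -4680$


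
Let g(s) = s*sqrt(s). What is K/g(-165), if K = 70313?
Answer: 70313*I*sqrt(165)/27225 ≈ 33.175*I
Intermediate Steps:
g(s) = s**(3/2)
K/g(-165) = 70313/((-165)**(3/2)) = 70313/((-165*I*sqrt(165))) = 70313*(I*sqrt(165)/27225) = 70313*I*sqrt(165)/27225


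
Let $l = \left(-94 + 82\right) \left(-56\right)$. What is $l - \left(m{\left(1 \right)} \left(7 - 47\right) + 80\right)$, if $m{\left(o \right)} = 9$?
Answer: $952$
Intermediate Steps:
$l = 672$ ($l = \left(-12\right) \left(-56\right) = 672$)
$l - \left(m{\left(1 \right)} \left(7 - 47\right) + 80\right) = 672 - \left(9 \left(7 - 47\right) + 80\right) = 672 - \left(9 \left(-40\right) + 80\right) = 672 - \left(-360 + 80\right) = 672 - -280 = 672 + 280 = 952$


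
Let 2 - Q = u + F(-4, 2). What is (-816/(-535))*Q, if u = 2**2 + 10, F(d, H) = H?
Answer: -11424/535 ≈ -21.353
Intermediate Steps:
u = 14 (u = 4 + 10 = 14)
Q = -14 (Q = 2 - (14 + 2) = 2 - 1*16 = 2 - 16 = -14)
(-816/(-535))*Q = -816/(-535)*(-14) = -816*(-1/535)*(-14) = (816/535)*(-14) = -11424/535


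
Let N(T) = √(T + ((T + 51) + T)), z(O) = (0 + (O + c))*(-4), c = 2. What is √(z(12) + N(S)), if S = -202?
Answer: √(-56 + I*√555) ≈ 1.5417 + 7.6405*I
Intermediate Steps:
z(O) = -8 - 4*O (z(O) = (0 + (O + 2))*(-4) = (0 + (2 + O))*(-4) = (2 + O)*(-4) = -8 - 4*O)
N(T) = √(51 + 3*T) (N(T) = √(T + ((51 + T) + T)) = √(T + (51 + 2*T)) = √(51 + 3*T))
√(z(12) + N(S)) = √((-8 - 4*12) + √(51 + 3*(-202))) = √((-8 - 48) + √(51 - 606)) = √(-56 + √(-555)) = √(-56 + I*√555)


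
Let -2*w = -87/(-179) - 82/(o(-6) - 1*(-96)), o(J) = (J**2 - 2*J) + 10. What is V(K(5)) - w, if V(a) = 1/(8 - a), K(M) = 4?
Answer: 12503/55132 ≈ 0.22678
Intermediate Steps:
o(J) = 10 + J**2 - 2*J
w = 320/13783 (w = -(-87/(-179) - 82/((10 + (-6)**2 - 2*(-6)) - 1*(-96)))/2 = -(-87*(-1/179) - 82/((10 + 36 + 12) + 96))/2 = -(87/179 - 82/(58 + 96))/2 = -(87/179 - 82/154)/2 = -(87/179 - 82*1/154)/2 = -(87/179 - 41/77)/2 = -1/2*(-640/13783) = 320/13783 ≈ 0.023217)
V(K(5)) - w = -1/(-8 + 4) - 1*320/13783 = -1/(-4) - 320/13783 = -1*(-1/4) - 320/13783 = 1/4 - 320/13783 = 12503/55132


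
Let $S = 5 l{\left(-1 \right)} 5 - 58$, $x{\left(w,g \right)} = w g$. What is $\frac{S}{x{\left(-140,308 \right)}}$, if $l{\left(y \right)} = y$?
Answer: $\frac{83}{43120} \approx 0.0019249$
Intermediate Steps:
$x{\left(w,g \right)} = g w$
$S = -83$ ($S = 5 \left(\left(-1\right) 5\right) - 58 = 5 \left(-5\right) - 58 = -25 - 58 = -83$)
$\frac{S}{x{\left(-140,308 \right)}} = - \frac{83}{308 \left(-140\right)} = - \frac{83}{-43120} = \left(-83\right) \left(- \frac{1}{43120}\right) = \frac{83}{43120}$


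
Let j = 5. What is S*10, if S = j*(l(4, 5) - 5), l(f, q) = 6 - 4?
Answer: -150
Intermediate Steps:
l(f, q) = 2
S = -15 (S = 5*(2 - 5) = 5*(-3) = -15)
S*10 = -15*10 = -150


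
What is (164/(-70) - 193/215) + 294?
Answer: 437593/1505 ≈ 290.76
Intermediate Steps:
(164/(-70) - 193/215) + 294 = (164*(-1/70) - 193*1/215) + 294 = (-82/35 - 193/215) + 294 = -4877/1505 + 294 = 437593/1505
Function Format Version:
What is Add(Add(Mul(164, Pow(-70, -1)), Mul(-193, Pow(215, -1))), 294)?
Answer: Rational(437593, 1505) ≈ 290.76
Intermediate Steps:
Add(Add(Mul(164, Pow(-70, -1)), Mul(-193, Pow(215, -1))), 294) = Add(Add(Mul(164, Rational(-1, 70)), Mul(-193, Rational(1, 215))), 294) = Add(Add(Rational(-82, 35), Rational(-193, 215)), 294) = Add(Rational(-4877, 1505), 294) = Rational(437593, 1505)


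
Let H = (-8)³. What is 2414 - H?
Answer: 2926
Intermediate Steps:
H = -512
2414 - H = 2414 - 1*(-512) = 2414 + 512 = 2926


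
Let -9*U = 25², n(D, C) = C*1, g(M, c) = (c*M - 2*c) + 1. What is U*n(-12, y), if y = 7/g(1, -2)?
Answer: -4375/27 ≈ -162.04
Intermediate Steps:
g(M, c) = 1 - 2*c + M*c (g(M, c) = (M*c - 2*c) + 1 = (-2*c + M*c) + 1 = 1 - 2*c + M*c)
y = 7/3 (y = 7/(1 - 2*(-2) + 1*(-2)) = 7/(1 + 4 - 2) = 7/3 ≈ 2.3333)
n(D, C) = C
U = -625/9 (U = -⅑*25² = -⅑*625 = -625/9 ≈ -69.444)
U*n(-12, y) = -625/9*7/3 = -4375/27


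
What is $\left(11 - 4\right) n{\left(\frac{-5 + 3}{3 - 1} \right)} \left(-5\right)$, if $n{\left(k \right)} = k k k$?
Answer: $35$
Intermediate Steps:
$n{\left(k \right)} = k^{3}$ ($n{\left(k \right)} = k^{2} k = k^{3}$)
$\left(11 - 4\right) n{\left(\frac{-5 + 3}{3 - 1} \right)} \left(-5\right) = \left(11 - 4\right) \left(\frac{-5 + 3}{3 - 1}\right)^{3} \left(-5\right) = 7 \left(- \frac{2}{2}\right)^{3} \left(-5\right) = 7 \left(\left(-2\right) \frac{1}{2}\right)^{3} \left(-5\right) = 7 \left(-1\right)^{3} \left(-5\right) = 7 \left(\left(-1\right) \left(-5\right)\right) = 7 \cdot 5 = 35$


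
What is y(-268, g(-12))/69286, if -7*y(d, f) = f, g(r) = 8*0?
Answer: 0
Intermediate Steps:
g(r) = 0
y(d, f) = -f/7
y(-268, g(-12))/69286 = -⅐*0/69286 = 0*(1/69286) = 0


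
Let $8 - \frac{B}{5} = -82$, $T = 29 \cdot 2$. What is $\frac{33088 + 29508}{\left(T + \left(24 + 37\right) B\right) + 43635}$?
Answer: $\frac{62596}{71143} \approx 0.87986$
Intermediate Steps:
$T = 58$
$B = 450$ ($B = 40 - -410 = 40 + 410 = 450$)
$\frac{33088 + 29508}{\left(T + \left(24 + 37\right) B\right) + 43635} = \frac{33088 + 29508}{\left(58 + \left(24 + 37\right) 450\right) + 43635} = \frac{62596}{\left(58 + 61 \cdot 450\right) + 43635} = \frac{62596}{\left(58 + 27450\right) + 43635} = \frac{62596}{27508 + 43635} = \frac{62596}{71143}$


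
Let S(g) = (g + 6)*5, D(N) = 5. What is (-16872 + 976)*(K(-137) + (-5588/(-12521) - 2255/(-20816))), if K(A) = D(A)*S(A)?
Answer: 1695789384619419/32579642 ≈ 5.2051e+7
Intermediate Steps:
S(g) = 30 + 5*g (S(g) = (6 + g)*5 = 30 + 5*g)
K(A) = 150 + 25*A (K(A) = 5*(30 + 5*A) = 150 + 25*A)
(-16872 + 976)*(K(-137) + (-5588/(-12521) - 2255/(-20816))) = (-16872 + 976)*((150 + 25*(-137)) + (-5588/(-12521) - 2255/(-20816))) = -15896*((150 - 3425) + (-5588*(-1/12521) - 2255*(-1/20816))) = -15896*(-3275 + (5588/12521 + 2255/20816)) = -15896*(-3275 + 144554663/260637136) = -15896*(-853442065737/260637136) = 1695789384619419/32579642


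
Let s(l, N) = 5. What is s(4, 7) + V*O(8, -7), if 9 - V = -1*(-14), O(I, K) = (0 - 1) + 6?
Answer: -20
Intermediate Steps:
O(I, K) = 5 (O(I, K) = -1 + 6 = 5)
V = -5 (V = 9 - (-1)*(-14) = 9 - 1*14 = 9 - 14 = -5)
s(4, 7) + V*O(8, -7) = 5 - 5*5 = 5 - 25 = -20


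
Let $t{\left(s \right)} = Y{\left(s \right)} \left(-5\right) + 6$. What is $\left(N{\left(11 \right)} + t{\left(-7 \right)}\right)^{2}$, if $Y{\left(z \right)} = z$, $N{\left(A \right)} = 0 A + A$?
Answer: $2704$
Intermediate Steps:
$N{\left(A \right)} = A$ ($N{\left(A \right)} = 0 + A = A$)
$t{\left(s \right)} = 6 - 5 s$ ($t{\left(s \right)} = s \left(-5\right) + 6 = - 5 s + 6 = 6 - 5 s$)
$\left(N{\left(11 \right)} + t{\left(-7 \right)}\right)^{2} = \left(11 + \left(6 - -35\right)\right)^{2} = \left(11 + \left(6 + 35\right)\right)^{2} = \left(11 + 41\right)^{2} = 52^{2} = 2704$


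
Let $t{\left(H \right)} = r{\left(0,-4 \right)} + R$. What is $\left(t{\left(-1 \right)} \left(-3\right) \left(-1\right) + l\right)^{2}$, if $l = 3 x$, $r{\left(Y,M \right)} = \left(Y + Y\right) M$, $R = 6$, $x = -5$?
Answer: $9$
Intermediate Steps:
$r{\left(Y,M \right)} = 2 M Y$ ($r{\left(Y,M \right)} = 2 Y M = 2 M Y$)
$t{\left(H \right)} = 6$ ($t{\left(H \right)} = 2 \left(-4\right) 0 + 6 = 0 + 6 = 6$)
$l = -15$ ($l = 3 \left(-5\right) = -15$)
$\left(t{\left(-1 \right)} \left(-3\right) \left(-1\right) + l\right)^{2} = \left(6 \left(-3\right) \left(-1\right) - 15\right)^{2} = \left(\left(-18\right) \left(-1\right) - 15\right)^{2} = \left(18 - 15\right)^{2} = 3^{2} = 9$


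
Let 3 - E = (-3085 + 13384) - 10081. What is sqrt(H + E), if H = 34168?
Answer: sqrt(33953) ≈ 184.26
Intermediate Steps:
E = -215 (E = 3 - ((-3085 + 13384) - 10081) = 3 - (10299 - 10081) = 3 - 1*218 = 3 - 218 = -215)
sqrt(H + E) = sqrt(34168 - 215) = sqrt(33953)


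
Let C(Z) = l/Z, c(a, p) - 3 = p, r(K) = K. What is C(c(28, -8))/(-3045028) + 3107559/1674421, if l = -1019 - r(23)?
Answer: 3379376863327/1820949581710 ≈ 1.8558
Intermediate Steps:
c(a, p) = 3 + p
l = -1042 (l = -1019 - 1*23 = -1019 - 23 = -1042)
C(Z) = -1042/Z
C(c(28, -8))/(-3045028) + 3107559/1674421 = -1042/(3 - 8)/(-3045028) + 3107559/1674421 = -1042/(-5)*(-1/3045028) + 3107559*(1/1674421) = -1042*(-1/5)*(-1/3045028) + 443937/239203 = (1042/5)*(-1/3045028) + 443937/239203 = -521/7612570 + 443937/239203 = 3379376863327/1820949581710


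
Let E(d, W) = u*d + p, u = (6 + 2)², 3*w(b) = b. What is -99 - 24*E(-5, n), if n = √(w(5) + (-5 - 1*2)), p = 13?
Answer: 7269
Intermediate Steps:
w(b) = b/3
u = 64 (u = 8² = 64)
n = 4*I*√3/3 (n = √((⅓)*5 + (-5 - 1*2)) = √(5/3 + (-5 - 2)) = √(5/3 - 7) = √(-16/3) = 4*I*√3/3 ≈ 2.3094*I)
E(d, W) = 13 + 64*d (E(d, W) = 64*d + 13 = 13 + 64*d)
-99 - 24*E(-5, n) = -99 - 24*(13 + 64*(-5)) = -99 - 24*(13 - 320) = -99 - 24*(-307) = -99 + 7368 = 7269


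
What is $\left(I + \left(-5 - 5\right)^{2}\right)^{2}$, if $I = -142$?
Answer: $1764$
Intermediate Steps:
$\left(I + \left(-5 - 5\right)^{2}\right)^{2} = \left(-142 + \left(-5 - 5\right)^{2}\right)^{2} = \left(-142 + \left(-10\right)^{2}\right)^{2} = \left(-142 + 100\right)^{2} = \left(-42\right)^{2} = 1764$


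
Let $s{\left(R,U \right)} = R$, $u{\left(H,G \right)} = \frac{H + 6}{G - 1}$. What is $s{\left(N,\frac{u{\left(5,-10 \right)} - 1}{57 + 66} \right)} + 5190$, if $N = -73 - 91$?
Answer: $5026$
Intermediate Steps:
$u{\left(H,G \right)} = \frac{6 + H}{-1 + G}$
$N = -164$
$s{\left(N,\frac{u{\left(5,-10 \right)} - 1}{57 + 66} \right)} + 5190 = -164 + 5190 = 5026$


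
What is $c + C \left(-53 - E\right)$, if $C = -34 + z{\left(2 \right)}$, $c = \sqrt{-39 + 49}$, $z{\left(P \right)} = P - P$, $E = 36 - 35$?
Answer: $1836 + \sqrt{10} \approx 1839.2$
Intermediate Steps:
$E = 1$ ($E = 36 - 35 = 1$)
$z{\left(P \right)} = 0$
$c = \sqrt{10} \approx 3.1623$
$C = -34$ ($C = -34 + 0 = -34$)
$c + C \left(-53 - E\right) = \sqrt{10} - 34 \left(-53 - 1\right) = \sqrt{10} - -1836 = \sqrt{10} + 1836 = 1836 + \sqrt{10}$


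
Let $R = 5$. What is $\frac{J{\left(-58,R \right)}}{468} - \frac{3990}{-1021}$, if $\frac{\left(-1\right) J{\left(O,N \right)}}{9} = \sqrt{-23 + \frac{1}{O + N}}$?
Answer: $\frac{3990}{1021} - \frac{i \sqrt{16165}}{1378} \approx 3.9079 - 0.092265 i$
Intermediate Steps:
$J{\left(O,N \right)} = - 9 \sqrt{-23 + \frac{1}{N + O}}$ ($J{\left(O,N \right)} = - 9 \sqrt{-23 + \frac{1}{O + N}} = - 9 \sqrt{-23 + \frac{1}{N + O}}$)
$\frac{J{\left(-58,R \right)}}{468} - \frac{3990}{-1021} = \frac{\left(-9\right) \sqrt{- \frac{-1 + 23 \cdot 5 + 23 \left(-58\right)}{5 - 58}}}{468} - \frac{3990}{-1021} = - 9 \sqrt{- \frac{-1 + 115 - 1334}{-53}} \cdot \frac{1}{468} - - \frac{3990}{1021} = - 9 \sqrt{\left(-1\right) \left(- \frac{1}{53}\right) \left(-1220\right)} \frac{1}{468} + \frac{3990}{1021} = - 9 \sqrt{- \frac{1220}{53}} \cdot \frac{1}{468} + \frac{3990}{1021} = - 9 \frac{2 i \sqrt{16165}}{53} \cdot \frac{1}{468} + \frac{3990}{1021} = - \frac{18 i \sqrt{16165}}{53} \cdot \frac{1}{468} + \frac{3990}{1021} = - \frac{i \sqrt{16165}}{1378} + \frac{3990}{1021} = \frac{3990}{1021} - \frac{i \sqrt{16165}}{1378}$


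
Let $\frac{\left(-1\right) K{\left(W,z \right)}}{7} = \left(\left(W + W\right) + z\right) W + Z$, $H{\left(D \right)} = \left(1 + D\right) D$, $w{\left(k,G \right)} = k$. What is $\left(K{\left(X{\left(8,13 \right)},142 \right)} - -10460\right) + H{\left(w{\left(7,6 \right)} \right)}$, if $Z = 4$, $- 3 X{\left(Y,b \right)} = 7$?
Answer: $\frac{114580}{9} \approx 12731.0$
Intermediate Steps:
$X{\left(Y,b \right)} = - \frac{7}{3}$ ($X{\left(Y,b \right)} = \left(- \frac{1}{3}\right) 7 = - \frac{7}{3}$)
$H{\left(D \right)} = D \left(1 + D\right)$
$K{\left(W,z \right)} = -28 - 7 W \left(z + 2 W\right)$ ($K{\left(W,z \right)} = - 7 \left(\left(\left(W + W\right) + z\right) W + 4\right) = - 7 \left(\left(2 W + z\right) W + 4\right) = - 7 \left(\left(z + 2 W\right) W + 4\right) = - 7 \left(W \left(z + 2 W\right) + 4\right) = - 7 \left(4 + W \left(z + 2 W\right)\right) = -28 - 7 W \left(z + 2 W\right)$)
$\left(K{\left(X{\left(8,13 \right)},142 \right)} - -10460\right) + H{\left(w{\left(7,6 \right)} \right)} = \left(\left(-28 - 14 \left(- \frac{7}{3}\right)^{2} - \left(- \frac{49}{3}\right) 142\right) - -10460\right) + 7 \left(1 + 7\right) = \left(\left(-28 - \frac{686}{9} + \frac{6958}{3}\right) + 10460\right) + 7 \cdot 8 = \left(\left(-28 - \frac{686}{9} + \frac{6958}{3}\right) + 10460\right) + 56 = \left(\frac{19936}{9} + 10460\right) + 56 = \frac{114076}{9} + 56 = \frac{114580}{9}$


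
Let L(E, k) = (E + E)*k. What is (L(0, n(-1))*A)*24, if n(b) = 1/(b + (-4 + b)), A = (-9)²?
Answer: 0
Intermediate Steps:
A = 81
n(b) = 1/(-4 + 2*b)
L(E, k) = 2*E*k (L(E, k) = (2*E)*k = 2*E*k)
(L(0, n(-1))*A)*24 = ((2*0*(1/(2*(-2 - 1))))*81)*24 = ((2*0*((½)/(-3)))*81)*24 = ((2*0*((½)*(-⅓)))*81)*24 = ((2*0*(-⅙))*81)*24 = (0*81)*24 = 0*24 = 0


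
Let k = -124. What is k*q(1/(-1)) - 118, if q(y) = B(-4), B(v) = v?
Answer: 378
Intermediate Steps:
q(y) = -4
k*q(1/(-1)) - 118 = -124*(-4) - 118 = 496 - 118 = 378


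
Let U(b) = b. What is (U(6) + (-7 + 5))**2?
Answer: 16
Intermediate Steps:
(U(6) + (-7 + 5))**2 = (6 + (-7 + 5))**2 = (6 - 2)**2 = 4**2 = 16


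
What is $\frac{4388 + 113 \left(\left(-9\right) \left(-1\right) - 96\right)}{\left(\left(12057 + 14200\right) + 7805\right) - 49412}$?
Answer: $\frac{5443}{15350} \approx 0.35459$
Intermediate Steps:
$\frac{4388 + 113 \left(\left(-9\right) \left(-1\right) - 96\right)}{\left(\left(12057 + 14200\right) + 7805\right) - 49412} = \frac{4388 + 113 \left(9 - 96\right)}{\left(26257 + 7805\right) - 49412} = \frac{4388 + 113 \left(-87\right)}{34062 - 49412} = \frac{4388 - 9831}{-15350} = \left(-5443\right) \left(- \frac{1}{15350}\right) = \frac{5443}{15350}$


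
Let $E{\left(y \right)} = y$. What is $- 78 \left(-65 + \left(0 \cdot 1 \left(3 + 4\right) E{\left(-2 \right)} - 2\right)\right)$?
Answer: $5226$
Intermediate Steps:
$- 78 \left(-65 + \left(0 \cdot 1 \left(3 + 4\right) E{\left(-2 \right)} - 2\right)\right) = - 78 \left(-65 - \left(2 - 0 \cdot 1 \left(3 + 4\right) \left(-2\right)\right)\right) = - 78 \left(-65 - \left(2 - 0 \cdot 7 \left(-2\right)\right)\right) = - 78 \left(-65 + \left(0 \left(-2\right) - 2\right)\right) = - 78 \left(-65 + \left(0 - 2\right)\right) = - 78 \left(-65 - 2\right) = \left(-78\right) \left(-67\right) = 5226$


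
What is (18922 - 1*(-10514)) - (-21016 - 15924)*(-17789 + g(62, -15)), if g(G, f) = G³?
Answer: 8146740096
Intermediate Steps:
(18922 - 1*(-10514)) - (-21016 - 15924)*(-17789 + g(62, -15)) = (18922 - 1*(-10514)) - (-21016 - 15924)*(-17789 + 62³) = (18922 + 10514) - (-36940)*(-17789 + 238328) = 29436 - (-36940)*220539 = 29436 - 1*(-8146710660) = 29436 + 8146710660 = 8146740096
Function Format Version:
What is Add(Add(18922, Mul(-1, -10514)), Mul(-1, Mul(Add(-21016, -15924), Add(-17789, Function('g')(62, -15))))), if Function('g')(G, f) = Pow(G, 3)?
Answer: 8146740096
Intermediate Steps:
Add(Add(18922, Mul(-1, -10514)), Mul(-1, Mul(Add(-21016, -15924), Add(-17789, Function('g')(62, -15))))) = Add(Add(18922, Mul(-1, -10514)), Mul(-1, Mul(Add(-21016, -15924), Add(-17789, Pow(62, 3))))) = Add(Add(18922, 10514), Mul(-1, Mul(-36940, Add(-17789, 238328)))) = Add(29436, Mul(-1, Mul(-36940, 220539))) = Add(29436, Mul(-1, -8146710660)) = Add(29436, 8146710660) = 8146740096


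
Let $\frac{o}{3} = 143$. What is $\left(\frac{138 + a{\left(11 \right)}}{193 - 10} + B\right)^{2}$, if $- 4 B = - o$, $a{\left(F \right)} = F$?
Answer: $\frac{6257284609}{535824} \approx 11678.0$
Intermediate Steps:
$o = 429$ ($o = 3 \cdot 143 = 429$)
$B = \frac{429}{4}$ ($B = - \frac{\left(-1\right) 429}{4} = \left(- \frac{1}{4}\right) \left(-429\right) = \frac{429}{4} \approx 107.25$)
$\left(\frac{138 + a{\left(11 \right)}}{193 - 10} + B\right)^{2} = \left(\frac{138 + 11}{193 - 10} + \frac{429}{4}\right)^{2} = \left(\frac{149}{183} + \frac{429}{4}\right)^{2} = \left(\frac{79103}{732}\right)^{2} = \frac{6257284609}{535824}$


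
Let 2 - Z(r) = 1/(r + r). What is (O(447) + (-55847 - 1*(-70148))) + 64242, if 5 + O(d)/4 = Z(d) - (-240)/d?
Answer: 35104315/447 ≈ 78533.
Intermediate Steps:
Z(r) = 2 - 1/(2*r) (Z(r) = 2 - 1/(r + r) = 2 - 1/(2*r))
O(d) = -12 + 958/d (O(d) = -20 + 4*((2 - 1/(2*d)) - (-240)/d) = -20 + 4*((2 - 1/(2*d)) + 240/d) = -20 + 4*(2 + 479/(2*d)) = -20 + (8 + 958/d) = -12 + 958/d)
(O(447) + (-55847 - 1*(-70148))) + 64242 = ((-12 + 958/447) + (-55847 - 1*(-70148))) + 64242 = ((-12 + 958*(1/447)) + (-55847 + 70148)) + 64242 = ((-12 + 958/447) + 14301) + 64242 = (-4406/447 + 14301) + 64242 = 6388141/447 + 64242 = 35104315/447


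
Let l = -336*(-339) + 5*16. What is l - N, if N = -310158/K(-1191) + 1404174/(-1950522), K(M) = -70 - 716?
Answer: 4837393811156/42586397 ≈ 1.1359e+5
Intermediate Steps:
K(M) = -786
N = 16774064492/42586397 (N = -310158/(-786) + 1404174/(-1950522) = -310158*(-1/786) + 1404174*(-1/1950522) = 51693/131 - 234029/325087 = 16774064492/42586397 ≈ 393.88)
l = 113984 (l = 113904 + 80 = 113984)
l - N = 113984 - 1*16774064492/42586397 = 113984 - 16774064492/42586397 = 4837393811156/42586397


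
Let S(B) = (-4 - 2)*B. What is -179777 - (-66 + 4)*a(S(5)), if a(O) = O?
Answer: -181637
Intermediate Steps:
S(B) = -6*B
-179777 - (-66 + 4)*a(S(5)) = -179777 - (-66 + 4)*(-6*5) = -179777 - (-62)*(-30) = -179777 - 1*1860 = -179777 - 1860 = -181637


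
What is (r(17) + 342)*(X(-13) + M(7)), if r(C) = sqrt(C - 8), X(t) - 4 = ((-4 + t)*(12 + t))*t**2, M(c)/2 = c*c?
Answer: 1026375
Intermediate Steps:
M(c) = 2*c**2 (M(c) = 2*(c*c) = 2*c**2)
X(t) = 4 + t**2*(-4 + t)*(12 + t) (X(t) = 4 + ((-4 + t)*(12 + t))*t**2 = 4 + t**2*(-4 + t)*(12 + t))
r(C) = sqrt(-8 + C)
(r(17) + 342)*(X(-13) + M(7)) = (sqrt(-8 + 17) + 342)*((4 + (-13)**4 - 48*(-13)**2 + 8*(-13)**3) + 2*7**2) = (sqrt(9) + 342)*((4 + 28561 - 48*169 + 8*(-2197)) + 2*49) = (3 + 342)*((4 + 28561 - 8112 - 17576) + 98) = 345*(2877 + 98) = 345*2975 = 1026375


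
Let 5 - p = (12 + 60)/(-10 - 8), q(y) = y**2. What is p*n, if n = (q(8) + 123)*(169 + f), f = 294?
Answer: 779229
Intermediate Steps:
n = 86581 (n = (8**2 + 123)*(169 + 294) = (64 + 123)*463 = 187*463 = 86581)
p = 9 (p = 5 - (12 + 60)/(-10 - 8) = 5 - 72/(-18) = 5 - 72*(-1)/18 = 5 - 1*(-4) = 5 + 4 = 9)
p*n = 9*86581 = 779229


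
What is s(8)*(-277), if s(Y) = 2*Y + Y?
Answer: -6648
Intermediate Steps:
s(Y) = 3*Y
s(8)*(-277) = (3*8)*(-277) = 24*(-277) = -6648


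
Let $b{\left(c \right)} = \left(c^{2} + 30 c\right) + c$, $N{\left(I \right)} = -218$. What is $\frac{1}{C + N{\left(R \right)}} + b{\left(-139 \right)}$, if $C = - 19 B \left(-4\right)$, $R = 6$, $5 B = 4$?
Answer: $\frac{11799427}{786} \approx 15012.0$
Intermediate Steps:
$B = \frac{4}{5}$ ($B = \frac{1}{5} \cdot 4 = \frac{4}{5} \approx 0.8$)
$C = \frac{304}{5}$ ($C = \left(-19\right) \frac{4}{5} \left(-4\right) = \left(- \frac{76}{5}\right) \left(-4\right) = \frac{304}{5} \approx 60.8$)
$b{\left(c \right)} = c^{2} + 31 c$
$\frac{1}{C + N{\left(R \right)}} + b{\left(-139 \right)} = \frac{1}{\frac{304}{5} - 218} - 139 \left(31 - 139\right) = \frac{1}{- \frac{786}{5}} - -15012 = - \frac{5}{786} + 15012 = \frac{11799427}{786}$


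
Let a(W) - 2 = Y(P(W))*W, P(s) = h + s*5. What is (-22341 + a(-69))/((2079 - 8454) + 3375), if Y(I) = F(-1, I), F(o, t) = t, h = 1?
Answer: -1397/3000 ≈ -0.46567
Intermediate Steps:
P(s) = 1 + 5*s (P(s) = 1 + s*5 = 1 + 5*s)
Y(I) = I
a(W) = 2 + W*(1 + 5*W) (a(W) = 2 + (1 + 5*W)*W = 2 + W*(1 + 5*W))
(-22341 + a(-69))/((2079 - 8454) + 3375) = (-22341 + (2 - 69*(1 + 5*(-69))))/((2079 - 8454) + 3375) = (-22341 + (2 - 69*(1 - 345)))/(-6375 + 3375) = (-22341 + (2 - 69*(-344)))/(-3000) = (-22341 + (2 + 23736))*(-1/3000) = (-22341 + 23738)*(-1/3000) = 1397*(-1/3000) = -1397/3000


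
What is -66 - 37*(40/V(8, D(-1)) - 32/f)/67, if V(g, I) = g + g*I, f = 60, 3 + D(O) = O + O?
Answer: -261361/4020 ≈ -65.015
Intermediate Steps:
D(O) = -3 + 2*O (D(O) = -3 + (O + O) = -3 + 2*O)
V(g, I) = g + I*g
-66 - 37*(40/V(8, D(-1)) - 32/f)/67 = -66 - 37*(40/((8*(1 + (-3 + 2*(-1))))) - 32/60)/67 = -66 - 37*(40/((8*(1 + (-3 - 2)))) - 32*1/60)/67 = -66 - 37*(40/((8*(1 - 5))) - 8/15)/67 = -66 - 37*(40/((8*(-4))) - 8/15)/67 = -66 - 37*(40/(-32) - 8/15)/67 = -66 - 37*(40*(-1/32) - 8/15)/67 = -66 - 37*(-5/4 - 8/15)/67 = -66 - (-3959)/(60*67) = -66 - 37*(-107/4020) = -66 + 3959/4020 = -261361/4020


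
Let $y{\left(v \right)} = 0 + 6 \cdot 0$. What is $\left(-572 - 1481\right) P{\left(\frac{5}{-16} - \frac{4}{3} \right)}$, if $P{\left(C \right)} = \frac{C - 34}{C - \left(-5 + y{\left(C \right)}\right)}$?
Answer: $\frac{3512683}{161} \approx 21818.0$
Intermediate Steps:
$y{\left(v \right)} = 0$ ($y{\left(v \right)} = 0 + 0 = 0$)
$P{\left(C \right)} = \frac{-34 + C}{5 + C}$ ($P{\left(C \right)} = \frac{C - 34}{C + \left(5 - 0\right)} = \frac{-34 + C}{C + \left(5 + 0\right)} = \frac{-34 + C}{C + 5} = \frac{-34 + C}{5 + C}$)
$\left(-572 - 1481\right) P{\left(\frac{5}{-16} - \frac{4}{3} \right)} = \left(-572 - 1481\right) \frac{-34 + \left(\frac{5}{-16} - \frac{4}{3}\right)}{5 + \left(\frac{5}{-16} - \frac{4}{3}\right)} = - 2053 \frac{-34 + \left(5 \left(- \frac{1}{16}\right) - \frac{4}{3}\right)}{5 + \left(5 \left(- \frac{1}{16}\right) - \frac{4}{3}\right)} = - 2053 \frac{-34 - \frac{79}{48}}{5 - \frac{79}{48}} = - 2053 \frac{1}{\frac{161}{48}} \left(- \frac{1711}{48}\right) = - 2053 \cdot \frac{48}{161} \left(- \frac{1711}{48}\right) = \left(-2053\right) \left(- \frac{1711}{161}\right) = \frac{3512683}{161}$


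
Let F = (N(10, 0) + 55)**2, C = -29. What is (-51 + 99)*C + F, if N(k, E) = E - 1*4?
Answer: 1209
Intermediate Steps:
N(k, E) = -4 + E (N(k, E) = E - 4 = -4 + E)
F = 2601 (F = ((-4 + 0) + 55)**2 = (-4 + 55)**2 = 51**2 = 2601)
(-51 + 99)*C + F = (-51 + 99)*(-29) + 2601 = 48*(-29) + 2601 = -1392 + 2601 = 1209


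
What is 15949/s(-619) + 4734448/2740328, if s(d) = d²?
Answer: 232220165175/131248352101 ≈ 1.7693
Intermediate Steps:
15949/s(-619) + 4734448/2740328 = 15949/((-619)²) + 4734448/2740328 = 15949/383161 + 4734448*(1/2740328) = 15949*(1/383161) + 591806/342541 = 15949/383161 + 591806/342541 = 232220165175/131248352101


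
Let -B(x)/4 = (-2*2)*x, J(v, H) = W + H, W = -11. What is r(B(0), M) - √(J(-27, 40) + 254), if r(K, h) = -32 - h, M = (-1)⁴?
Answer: -33 - √283 ≈ -49.823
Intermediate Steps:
J(v, H) = -11 + H
M = 1
B(x) = 16*x (B(x) = -4*(-2*2)*x = -(-16)*x = 16*x)
r(B(0), M) - √(J(-27, 40) + 254) = (-32 - 1*1) - √((-11 + 40) + 254) = (-32 - 1) - √(29 + 254) = -33 - √283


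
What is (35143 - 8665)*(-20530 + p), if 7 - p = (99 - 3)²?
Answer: -787429242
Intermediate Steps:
p = -9209 (p = 7 - (99 - 3)² = 7 - 1*96² = 7 - 1*9216 = 7 - 9216 = -9209)
(35143 - 8665)*(-20530 + p) = (35143 - 8665)*(-20530 - 9209) = 26478*(-29739) = -787429242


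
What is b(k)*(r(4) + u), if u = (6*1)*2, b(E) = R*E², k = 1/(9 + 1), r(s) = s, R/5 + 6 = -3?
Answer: -36/5 ≈ -7.2000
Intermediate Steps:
R = -45 (R = -30 + 5*(-3) = -30 - 15 = -45)
k = ⅒ (k = 1/10 = ⅒ ≈ 0.10000)
b(E) = -45*E²
u = 12 (u = 6*2 = 12)
b(k)*(r(4) + u) = (-45*(⅒)²)*(4 + 12) = -45*1/100*16 = -9/20*16 = -36/5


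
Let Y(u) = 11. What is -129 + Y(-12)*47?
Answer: 388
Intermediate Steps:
-129 + Y(-12)*47 = -129 + 11*47 = -129 + 517 = 388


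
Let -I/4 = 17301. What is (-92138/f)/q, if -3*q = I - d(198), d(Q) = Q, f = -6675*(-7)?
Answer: -46069/540468075 ≈ -8.5239e-5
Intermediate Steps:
f = 46725
I = -69204 (I = -4*17301 = -69204)
q = 23134 (q = -(-69204 - 1*198)/3 = -(-69204 - 198)/3 = -⅓*(-69402) = 23134)
(-92138/f)/q = -92138/46725/23134 = -92138*1/46725*(1/23134) = -92138/46725*1/23134 = -46069/540468075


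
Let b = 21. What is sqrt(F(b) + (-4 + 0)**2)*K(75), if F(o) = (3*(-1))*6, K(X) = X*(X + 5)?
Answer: 6000*I*sqrt(2) ≈ 8485.3*I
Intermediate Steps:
K(X) = X*(5 + X)
F(o) = -18 (F(o) = -3*6 = -18)
sqrt(F(b) + (-4 + 0)**2)*K(75) = sqrt(-18 + (-4 + 0)**2)*(75*(5 + 75)) = sqrt(-18 + (-4)**2)*(75*80) = sqrt(-18 + 16)*6000 = sqrt(-2)*6000 = (I*sqrt(2))*6000 = 6000*I*sqrt(2)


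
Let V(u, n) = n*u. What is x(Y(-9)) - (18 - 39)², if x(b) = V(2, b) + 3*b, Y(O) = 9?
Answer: -396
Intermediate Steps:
x(b) = 5*b (x(b) = b*2 + 3*b = 2*b + 3*b = 5*b)
x(Y(-9)) - (18 - 39)² = 5*9 - (18 - 39)² = 45 - 1*(-21)² = 45 - 1*441 = 45 - 441 = -396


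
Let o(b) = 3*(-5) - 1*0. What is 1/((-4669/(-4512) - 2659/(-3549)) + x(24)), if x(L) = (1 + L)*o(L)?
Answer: -5337696/1992113437 ≈ -0.0026794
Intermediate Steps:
o(b) = -15 (o(b) = -15 + 0 = -15)
x(L) = -15 - 15*L (x(L) = (1 + L)*(-15) = -15 - 15*L)
1/((-4669/(-4512) - 2659/(-3549)) + x(24)) = 1/((-4669/(-4512) - 2659/(-3549)) + (-15 - 15*24)) = 1/((-4669*(-1/4512) - 2659*(-1/3549)) + (-15 - 360)) = 1/((4669/4512 + 2659/3549) - 375) = 1/(9522563/5337696 - 375) = 1/(-1992113437/5337696) = -5337696/1992113437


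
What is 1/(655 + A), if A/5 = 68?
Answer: 1/995 ≈ 0.0010050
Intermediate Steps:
A = 340 (A = 5*68 = 340)
1/(655 + A) = 1/(655 + 340) = 1/995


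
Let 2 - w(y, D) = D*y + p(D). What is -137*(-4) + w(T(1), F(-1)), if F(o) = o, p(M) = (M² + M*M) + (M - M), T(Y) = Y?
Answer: 549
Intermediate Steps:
p(M) = 2*M² (p(M) = (M² + M²) + 0 = 2*M² + 0 = 2*M²)
w(y, D) = 2 - 2*D² - D*y (w(y, D) = 2 - (D*y + 2*D²) = 2 - (2*D² + D*y) = 2 + (-2*D² - D*y) = 2 - 2*D² - D*y)
-137*(-4) + w(T(1), F(-1)) = -137*(-4) + (2 - 2*(-1)² - 1*(-1)*1) = 548 + (2 - 2*1 + 1) = 548 + (2 - 2 + 1) = 548 + 1 = 549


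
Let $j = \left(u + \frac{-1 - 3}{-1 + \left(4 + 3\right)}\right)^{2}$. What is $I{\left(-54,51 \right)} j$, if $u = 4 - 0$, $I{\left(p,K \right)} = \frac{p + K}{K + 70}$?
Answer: $- \frac{100}{363} \approx -0.27548$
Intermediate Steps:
$I{\left(p,K \right)} = \frac{K + p}{70 + K}$
$u = 4$ ($u = 4 + 0 = 4$)
$j = \frac{100}{9}$ ($j = \left(4 + \frac{-1 - 3}{-1 + \left(4 + 3\right)}\right)^{2} = \left(4 - \frac{4}{-1 + 7}\right)^{2} = \left(4 - \frac{4}{6}\right)^{2} = \left(4 - \frac{2}{3}\right)^{2} = \left(\frac{10}{3}\right)^{2} = \frac{100}{9} \approx 11.111$)
$I{\left(-54,51 \right)} j = \frac{51 - 54}{70 + 51} \cdot \frac{100}{9} = \frac{1}{121} \left(-3\right) \frac{100}{9} = \left(- \frac{3}{121}\right) \frac{100}{9} = - \frac{100}{363}$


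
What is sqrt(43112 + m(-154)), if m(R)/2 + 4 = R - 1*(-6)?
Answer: 2*sqrt(10702) ≈ 206.90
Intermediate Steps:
m(R) = 4 + 2*R (m(R) = -8 + 2*(R - 1*(-6)) = -8 + 2*(R + 6) = -8 + 2*(6 + R) = -8 + (12 + 2*R) = 4 + 2*R)
sqrt(43112 + m(-154)) = sqrt(43112 + (4 + 2*(-154))) = sqrt(43112 + (4 - 308)) = sqrt(43112 - 304) = sqrt(42808) = 2*sqrt(10702)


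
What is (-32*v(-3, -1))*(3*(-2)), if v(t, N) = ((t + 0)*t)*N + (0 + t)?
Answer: -2304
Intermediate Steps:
v(t, N) = t + N*t² (v(t, N) = (t*t)*N + t = t²*N + t = N*t² + t = t + N*t²)
(-32*v(-3, -1))*(3*(-2)) = (-(-96)*(1 - 1*(-3)))*(3*(-2)) = -(-96)*(1 + 3)*(-6) = -(-96)*4*(-6) = -32*(-12)*(-6) = 384*(-6) = -2304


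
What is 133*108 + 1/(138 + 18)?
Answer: 2240785/156 ≈ 14364.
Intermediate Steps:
133*108 + 1/(138 + 18) = 14364 + 1/156 = 2240785/156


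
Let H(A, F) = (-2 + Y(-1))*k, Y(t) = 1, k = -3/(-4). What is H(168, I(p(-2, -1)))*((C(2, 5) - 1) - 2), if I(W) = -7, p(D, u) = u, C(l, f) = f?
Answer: -3/2 ≈ -1.5000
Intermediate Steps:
k = ¾ (k = -3*(-¼) = ¾ ≈ 0.75000)
H(A, F) = -¾ (H(A, F) = (-2 + 1)*(¾) = -1*¾ = -¾)
H(168, I(p(-2, -1)))*((C(2, 5) - 1) - 2) = -3*((5 - 1) - 2)/4 = -3*(4 - 2)/4 = -¾*2 = -3/2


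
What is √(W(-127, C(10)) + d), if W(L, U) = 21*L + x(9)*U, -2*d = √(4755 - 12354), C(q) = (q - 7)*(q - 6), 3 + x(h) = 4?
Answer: √(-10620 - 2*I*√7599)/2 ≈ 0.42293 - 51.528*I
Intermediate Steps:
x(h) = 1 (x(h) = -3 + 4 = 1)
C(q) = (-7 + q)*(-6 + q)
d = -I*√7599/2 (d = -√(4755 - 12354)/2 = -I*√7599/2 ≈ -43.586*I)
W(L, U) = U + 21*L (W(L, U) = 21*L + 1*U = 21*L + U = U + 21*L)
√(W(-127, C(10)) + d) = √(((42 + 10² - 13*10) + 21*(-127)) - I*√7599/2) = √(((42 + 100 - 130) - 2667) - I*√7599/2) = √((12 - 2667) - I*√7599/2) = √(-2655 - I*√7599/2)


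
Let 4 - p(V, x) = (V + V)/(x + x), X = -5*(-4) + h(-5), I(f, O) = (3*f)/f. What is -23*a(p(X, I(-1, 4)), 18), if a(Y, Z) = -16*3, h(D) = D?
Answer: 1104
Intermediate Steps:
I(f, O) = 3
X = 15 (X = -5*(-4) - 5 = 20 - 5 = 15)
p(V, x) = 4 - V/x (p(V, x) = 4 - (V + V)/(x + x) = 4 - 2*V/(2*x) = 4 - 2*V*1/(2*x) = 4 - V/x)
a(Y, Z) = -48
-23*a(p(X, I(-1, 4)), 18) = -23*(-48) = 1104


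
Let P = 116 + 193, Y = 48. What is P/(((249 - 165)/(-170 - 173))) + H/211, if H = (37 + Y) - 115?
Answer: -1065037/844 ≈ -1261.9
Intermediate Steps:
H = -30 (H = (37 + 48) - 115 = 85 - 115 = -30)
P = 309
P/(((249 - 165)/(-170 - 173))) + H/211 = 309/(((249 - 165)/(-170 - 173))) - 30/211 = 309/((84/(-343))) - 30*1/211 = 309/((84*(-1/343))) - 30/211 = 309/(-12/49) - 30/211 = 309*(-49/12) - 30/211 = -5047/4 - 30/211 = -1065037/844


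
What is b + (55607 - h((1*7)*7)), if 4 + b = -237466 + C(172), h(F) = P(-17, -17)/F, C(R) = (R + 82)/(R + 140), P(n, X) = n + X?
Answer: -1390149245/7644 ≈ -1.8186e+5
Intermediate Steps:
P(n, X) = X + n
C(R) = (82 + R)/(140 + R)
h(F) = -34/F (h(F) = (-17 - 17)/F = -34/F)
b = -37045193/156 (b = -4 + (-237466 + (82 + 172)/(140 + 172)) = -4 + (-237466 + 254/312) = -4 + (-237466 + (1/312)*254) = -4 + (-237466 + 127/156) = -4 - 37044569/156 = -37045193/156 ≈ -2.3747e+5)
b + (55607 - h((1*7)*7)) = -37045193/156 + (55607 - (-34)/((1*7)*7)) = -37045193/156 + (55607 - (-34)/(7*7)) = -37045193/156 + (55607 - (-34)/49) = -37045193/156 + (55607 - 1*(-34/49)) = -37045193/156 + (55607 + 34/49) = -37045193/156 + 2724777/49 = -1390149245/7644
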